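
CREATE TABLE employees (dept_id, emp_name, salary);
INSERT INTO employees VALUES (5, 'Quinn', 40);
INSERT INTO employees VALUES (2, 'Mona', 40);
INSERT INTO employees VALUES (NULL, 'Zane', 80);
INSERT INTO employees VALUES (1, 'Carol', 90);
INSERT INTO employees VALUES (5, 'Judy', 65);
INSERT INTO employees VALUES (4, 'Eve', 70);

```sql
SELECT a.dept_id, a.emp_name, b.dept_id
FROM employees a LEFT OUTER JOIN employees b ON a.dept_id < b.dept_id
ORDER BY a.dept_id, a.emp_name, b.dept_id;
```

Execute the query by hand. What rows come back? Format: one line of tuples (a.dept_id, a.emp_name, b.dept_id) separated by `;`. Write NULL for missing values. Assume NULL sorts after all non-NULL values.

(1, Carol, 2); (1, Carol, 4); (1, Carol, 5); (1, Carol, 5); (2, Mona, 4); (2, Mona, 5); (2, Mona, 5); (4, Eve, 5); (4, Eve, 5); (5, Judy, NULL); (5, Quinn, NULL); (NULL, Zane, NULL)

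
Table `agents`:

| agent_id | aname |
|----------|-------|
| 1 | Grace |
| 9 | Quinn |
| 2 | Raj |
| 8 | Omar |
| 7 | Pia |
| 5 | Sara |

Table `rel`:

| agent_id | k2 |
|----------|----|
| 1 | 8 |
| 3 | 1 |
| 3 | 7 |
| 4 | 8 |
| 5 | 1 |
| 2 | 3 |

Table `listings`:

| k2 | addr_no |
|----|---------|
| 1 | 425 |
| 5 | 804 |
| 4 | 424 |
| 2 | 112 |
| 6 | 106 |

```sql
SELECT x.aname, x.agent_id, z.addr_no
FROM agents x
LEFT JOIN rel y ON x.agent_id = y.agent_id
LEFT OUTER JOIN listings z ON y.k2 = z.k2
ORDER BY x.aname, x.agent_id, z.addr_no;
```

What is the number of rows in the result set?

Evaluate left to right. First `agents x LEFT JOIN rel y` on agent_id: 6 row(s).
Then LEFT JOIN `listings z` on k2: each of those 6 rows is kept; rows whose y.k2 has no match in z get NULL for z's columns.
Result: 6 row(s).

6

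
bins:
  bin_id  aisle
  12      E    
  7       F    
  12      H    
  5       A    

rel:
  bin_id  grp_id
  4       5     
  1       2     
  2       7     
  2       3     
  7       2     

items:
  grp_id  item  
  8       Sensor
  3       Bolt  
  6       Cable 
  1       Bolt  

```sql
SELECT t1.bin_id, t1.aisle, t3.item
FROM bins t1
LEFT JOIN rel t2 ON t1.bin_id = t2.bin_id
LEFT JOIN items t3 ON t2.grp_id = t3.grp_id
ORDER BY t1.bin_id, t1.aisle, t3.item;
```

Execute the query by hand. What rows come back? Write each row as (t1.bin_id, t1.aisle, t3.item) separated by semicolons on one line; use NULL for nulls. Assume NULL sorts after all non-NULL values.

Joins associate left-to-right: bins LEFT JOIN rel on bin_id gives 4 intermediate row(s).
Then LEFT JOIN `items t3` on grp_id: each of those 4 rows is kept; rows whose t2.grp_id has no match in t3 get NULL for t3's columns.

(5, A, NULL); (7, F, NULL); (12, E, NULL); (12, H, NULL)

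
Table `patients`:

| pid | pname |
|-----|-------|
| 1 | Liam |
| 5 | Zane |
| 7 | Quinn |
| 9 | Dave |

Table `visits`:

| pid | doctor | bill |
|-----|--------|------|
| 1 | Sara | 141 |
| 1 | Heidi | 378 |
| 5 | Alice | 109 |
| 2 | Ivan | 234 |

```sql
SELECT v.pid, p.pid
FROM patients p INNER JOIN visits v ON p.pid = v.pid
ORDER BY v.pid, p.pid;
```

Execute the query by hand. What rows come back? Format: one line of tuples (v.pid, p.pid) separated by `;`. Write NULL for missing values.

(1, 1); (1, 1); (5, 5)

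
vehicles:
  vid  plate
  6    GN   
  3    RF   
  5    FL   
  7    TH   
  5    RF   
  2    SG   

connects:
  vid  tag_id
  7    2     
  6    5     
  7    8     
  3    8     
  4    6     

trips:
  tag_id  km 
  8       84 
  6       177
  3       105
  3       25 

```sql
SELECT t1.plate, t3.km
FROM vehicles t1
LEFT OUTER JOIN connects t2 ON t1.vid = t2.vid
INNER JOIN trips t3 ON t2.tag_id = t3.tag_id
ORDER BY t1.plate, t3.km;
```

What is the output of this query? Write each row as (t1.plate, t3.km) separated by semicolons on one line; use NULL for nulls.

(RF, 84); (TH, 84)

Evaluate left to right. First `vehicles t1 LEFT JOIN connects t2` on vid: 7 row(s).
Then INNER JOIN `trips t3` on tag_id: keep only rows whose t2.tag_id appears in t3.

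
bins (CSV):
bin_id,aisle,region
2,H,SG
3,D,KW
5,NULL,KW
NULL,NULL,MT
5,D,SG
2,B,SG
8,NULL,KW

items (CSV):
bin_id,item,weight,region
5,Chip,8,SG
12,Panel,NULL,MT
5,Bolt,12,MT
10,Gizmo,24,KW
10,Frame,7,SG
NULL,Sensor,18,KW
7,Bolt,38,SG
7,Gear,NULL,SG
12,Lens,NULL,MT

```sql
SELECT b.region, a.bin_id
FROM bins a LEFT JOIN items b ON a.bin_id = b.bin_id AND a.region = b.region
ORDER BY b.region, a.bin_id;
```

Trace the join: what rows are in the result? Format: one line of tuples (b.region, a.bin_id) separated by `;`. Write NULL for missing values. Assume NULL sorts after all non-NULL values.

LEFT JOIN keeps every row from `bins`; unmatched rows get NULL for `items`'s columns.
Matching on a.bin_id = b.bin_id AND a.region = b.region. A NULL in a compared column never satisfies the condition.
Matched pairs: 1; unmatched a rows kept: 6.

(SG, 5); (NULL, 2); (NULL, 2); (NULL, 3); (NULL, 5); (NULL, 8); (NULL, NULL)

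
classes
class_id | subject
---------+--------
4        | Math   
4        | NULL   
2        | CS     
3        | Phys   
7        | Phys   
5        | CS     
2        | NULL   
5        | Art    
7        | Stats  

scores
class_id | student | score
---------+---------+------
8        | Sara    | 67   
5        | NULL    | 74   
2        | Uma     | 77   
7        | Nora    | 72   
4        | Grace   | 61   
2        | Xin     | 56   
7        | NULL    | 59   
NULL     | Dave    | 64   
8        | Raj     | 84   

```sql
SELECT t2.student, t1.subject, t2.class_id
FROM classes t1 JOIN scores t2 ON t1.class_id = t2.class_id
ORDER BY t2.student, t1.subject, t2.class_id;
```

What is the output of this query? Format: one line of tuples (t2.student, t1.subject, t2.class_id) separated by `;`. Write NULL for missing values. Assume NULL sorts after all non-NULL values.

(Grace, Math, 4); (Grace, NULL, 4); (Nora, Phys, 7); (Nora, Stats, 7); (Uma, CS, 2); (Uma, NULL, 2); (Xin, CS, 2); (Xin, NULL, 2); (NULL, Art, 5); (NULL, CS, 5); (NULL, Phys, 7); (NULL, Stats, 7)

INNER JOIN keeps only pairs where the ON condition holds.
Matching on t1.class_id = t2.class_id. A NULL in a compared column never satisfies the condition.
- t1[0] class_id=4 → 1 match(es) in t2 → 1 row(s).
- t1[1] class_id=4 → 1 match(es) in t2 → 1 row(s).
- t1[2] class_id=2 → 2 match(es) in t2 → 2 row(s).
- t1[3] class_id=3 → no match; dropped.
- t1[4] class_id=7 → 2 match(es) in t2 → 2 row(s).
- t1[5] class_id=5 → 1 match(es) in t2 → 1 row(s).
- t1[6] class_id=2 → 2 match(es) in t2 → 2 row(s).
- t1[7] class_id=5 → 1 match(es) in t2 → 1 row(s).
- t1[8] class_id=7 → 2 match(es) in t2 → 2 row(s).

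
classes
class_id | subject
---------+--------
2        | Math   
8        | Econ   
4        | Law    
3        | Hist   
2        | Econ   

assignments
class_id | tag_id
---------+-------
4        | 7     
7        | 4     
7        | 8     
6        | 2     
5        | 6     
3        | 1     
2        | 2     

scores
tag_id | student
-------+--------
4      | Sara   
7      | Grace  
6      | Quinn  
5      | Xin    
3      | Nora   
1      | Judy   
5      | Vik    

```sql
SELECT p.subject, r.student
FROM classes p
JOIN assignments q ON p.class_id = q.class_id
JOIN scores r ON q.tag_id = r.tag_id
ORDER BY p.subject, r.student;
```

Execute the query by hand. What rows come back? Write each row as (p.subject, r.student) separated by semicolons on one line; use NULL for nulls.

(Hist, Judy); (Law, Grace)

Step 1 — p INNER JOIN q on class_id → 4 row(s).
Then INNER JOIN `scores r` on tag_id: keep only rows whose q.tag_id appears in r.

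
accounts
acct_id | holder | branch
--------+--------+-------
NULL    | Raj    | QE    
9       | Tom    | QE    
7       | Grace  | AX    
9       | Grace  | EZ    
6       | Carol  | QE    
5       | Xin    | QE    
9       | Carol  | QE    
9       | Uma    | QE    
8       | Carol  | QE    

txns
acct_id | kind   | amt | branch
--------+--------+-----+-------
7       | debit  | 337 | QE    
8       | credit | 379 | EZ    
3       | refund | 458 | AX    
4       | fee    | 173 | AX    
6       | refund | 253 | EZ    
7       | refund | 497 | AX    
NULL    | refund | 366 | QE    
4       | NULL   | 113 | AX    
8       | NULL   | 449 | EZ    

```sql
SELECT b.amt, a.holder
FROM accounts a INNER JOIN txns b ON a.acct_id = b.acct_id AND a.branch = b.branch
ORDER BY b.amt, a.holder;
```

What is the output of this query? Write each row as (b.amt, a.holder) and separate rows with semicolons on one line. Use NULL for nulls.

(497, Grace)

INNER JOIN keeps only pairs where the ON condition holds.
Matching on a.acct_id = b.acct_id AND a.branch = b.branch. A NULL in a compared column never satisfies the condition.
- a (acct_id=NULL, branch=QE) has no partner → excluded.
- a (acct_id=9, branch=QE) has no partner → excluded.
- a (acct_id=7, branch=AX) pairs with 1 row(s) of b.
- a (acct_id=9, branch=EZ) has no partner → excluded.
- a (acct_id=6, branch=QE) has no partner → excluded.
- a (acct_id=5, branch=QE) has no partner → excluded.
- a (acct_id=9, branch=QE) has no partner → excluded.
- a (acct_id=9, branch=QE) has no partner → excluded.
- a (acct_id=8, branch=QE) has no partner → excluded.
After projecting and ordering:
b.amt | a.holder
497 | Grace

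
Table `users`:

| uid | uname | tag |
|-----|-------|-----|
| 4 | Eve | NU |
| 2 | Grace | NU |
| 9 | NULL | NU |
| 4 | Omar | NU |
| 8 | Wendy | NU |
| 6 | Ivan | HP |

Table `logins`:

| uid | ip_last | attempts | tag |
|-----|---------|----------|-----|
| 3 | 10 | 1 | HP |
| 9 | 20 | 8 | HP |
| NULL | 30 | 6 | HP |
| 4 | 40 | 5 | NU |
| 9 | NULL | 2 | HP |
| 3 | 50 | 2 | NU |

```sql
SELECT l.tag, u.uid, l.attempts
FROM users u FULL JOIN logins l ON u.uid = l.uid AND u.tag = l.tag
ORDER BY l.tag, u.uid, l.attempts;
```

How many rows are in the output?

11

FULL OUTER JOIN keeps every row from both sides; unmatched rows get NULL for the other side's columns.
Matching on u.uid = l.uid AND u.tag = l.tag. A NULL in a compared column never satisfies the condition.
Matched pairs: 2; unmatched u rows kept: 4; unmatched l rows kept: 5.
Total: 2 matched + 9 padded = 11 rows.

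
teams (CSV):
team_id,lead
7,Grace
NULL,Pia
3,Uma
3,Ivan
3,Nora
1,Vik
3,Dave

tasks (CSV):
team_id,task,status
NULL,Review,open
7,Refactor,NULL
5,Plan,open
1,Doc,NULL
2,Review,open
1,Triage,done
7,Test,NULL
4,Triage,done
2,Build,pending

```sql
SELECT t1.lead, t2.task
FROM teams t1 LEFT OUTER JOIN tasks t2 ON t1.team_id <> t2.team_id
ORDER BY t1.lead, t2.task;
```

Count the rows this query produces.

LEFT JOIN keeps every row from `teams`; unmatched rows get NULL for `tasks`'s columns.
Matching on t1.team_id <> t2.team_id. A NULL in a compared column never satisfies the condition.
- team_id=7: 6 matching t2 row(s), so 6 row(s) emitted.
- team_id=NULL: no t2 row matches, row kept with t2 columns NULL.
- team_id=3: 8 matching t2 row(s), so 8 row(s) emitted.
- team_id=3: 8 matching t2 row(s), so 8 row(s) emitted.
- team_id=3: 8 matching t2 row(s), so 8 row(s) emitted.
- team_id=1: 6 matching t2 row(s), so 6 row(s) emitted.
- team_id=3: 8 matching t2 row(s), so 8 row(s) emitted.
Total: 44 matched + 1 padded = 45 rows.

45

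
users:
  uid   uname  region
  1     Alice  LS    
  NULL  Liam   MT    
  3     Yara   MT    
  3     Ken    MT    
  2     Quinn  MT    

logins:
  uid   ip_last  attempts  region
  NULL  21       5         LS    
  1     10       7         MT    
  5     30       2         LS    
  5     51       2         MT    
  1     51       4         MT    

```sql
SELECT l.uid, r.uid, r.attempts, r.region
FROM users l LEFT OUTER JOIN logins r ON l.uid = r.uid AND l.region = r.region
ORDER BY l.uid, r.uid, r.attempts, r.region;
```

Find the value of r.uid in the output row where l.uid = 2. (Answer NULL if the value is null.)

LEFT JOIN keeps every row from `users`; unmatched rows get NULL for `logins`'s columns.
Matching on l.uid = r.uid AND l.region = r.region. A NULL in a compared column never satisfies the condition.
Matched pairs: 0; unmatched l rows kept: 5.

NULL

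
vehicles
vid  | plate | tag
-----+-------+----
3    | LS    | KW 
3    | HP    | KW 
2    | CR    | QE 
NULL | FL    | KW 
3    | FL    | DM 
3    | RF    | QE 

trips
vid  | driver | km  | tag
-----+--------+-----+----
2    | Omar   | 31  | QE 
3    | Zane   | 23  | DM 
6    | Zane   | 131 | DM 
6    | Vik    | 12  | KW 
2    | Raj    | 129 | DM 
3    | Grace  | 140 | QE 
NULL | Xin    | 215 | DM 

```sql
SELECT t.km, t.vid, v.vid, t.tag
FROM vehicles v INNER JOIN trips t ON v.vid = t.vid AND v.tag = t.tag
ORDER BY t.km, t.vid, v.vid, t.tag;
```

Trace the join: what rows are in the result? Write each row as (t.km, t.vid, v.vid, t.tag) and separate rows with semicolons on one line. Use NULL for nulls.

(23, 3, 3, DM); (31, 2, 2, QE); (140, 3, 3, QE)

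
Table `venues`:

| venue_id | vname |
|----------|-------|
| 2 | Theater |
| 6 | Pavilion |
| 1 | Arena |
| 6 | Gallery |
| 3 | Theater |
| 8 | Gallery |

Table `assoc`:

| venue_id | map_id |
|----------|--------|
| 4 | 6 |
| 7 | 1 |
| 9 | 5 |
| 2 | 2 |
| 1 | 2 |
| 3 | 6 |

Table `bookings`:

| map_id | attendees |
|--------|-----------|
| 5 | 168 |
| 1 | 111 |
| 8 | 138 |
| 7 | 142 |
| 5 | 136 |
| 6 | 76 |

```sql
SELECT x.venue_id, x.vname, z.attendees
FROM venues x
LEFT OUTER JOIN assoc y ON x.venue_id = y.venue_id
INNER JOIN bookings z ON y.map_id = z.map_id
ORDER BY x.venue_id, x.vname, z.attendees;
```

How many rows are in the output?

Joins associate left-to-right: venues LEFT JOIN assoc on venue_id gives 6 intermediate row(s).
Then INNER JOIN `bookings z` on map_id: keep only rows whose y.map_id appears in z.
Result: 1 row(s).

1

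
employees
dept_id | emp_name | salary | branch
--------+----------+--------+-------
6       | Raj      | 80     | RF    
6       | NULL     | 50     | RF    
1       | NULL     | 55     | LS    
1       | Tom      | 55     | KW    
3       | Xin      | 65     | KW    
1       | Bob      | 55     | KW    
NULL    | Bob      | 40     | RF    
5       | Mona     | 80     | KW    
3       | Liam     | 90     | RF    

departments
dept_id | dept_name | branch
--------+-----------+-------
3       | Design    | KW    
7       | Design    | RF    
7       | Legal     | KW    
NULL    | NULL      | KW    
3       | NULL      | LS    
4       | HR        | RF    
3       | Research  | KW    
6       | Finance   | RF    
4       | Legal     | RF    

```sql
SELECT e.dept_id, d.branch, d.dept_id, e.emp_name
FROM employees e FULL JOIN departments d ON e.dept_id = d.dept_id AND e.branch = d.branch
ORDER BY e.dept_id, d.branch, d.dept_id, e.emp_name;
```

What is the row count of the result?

16

FULL OUTER JOIN keeps every row from both sides; unmatched rows get NULL for the other side's columns.
Matching on e.dept_id = d.dept_id AND e.branch = d.branch. A NULL in a compared column never satisfies the condition.
- e (dept_id=6, branch=RF) pairs with 1 row(s) of d.
- e (dept_id=6, branch=RF) pairs with 1 row(s) of d.
- e (dept_id=1, branch=LS) has no partner → padded with NULL.
- e (dept_id=1, branch=KW) has no partner → padded with NULL.
- e (dept_id=3, branch=KW) pairs with 2 row(s) of d.
- e (dept_id=1, branch=KW) has no partner → padded with NULL.
- e (dept_id=NULL, branch=RF) has no partner → padded with NULL.
- e (dept_id=5, branch=KW) has no partner → padded with NULL.
- e (dept_id=3, branch=RF) has no partner → padded with NULL.
- 6 d row(s) had no e match → kept, e columns NULL.
Total: 4 matched + 12 padded = 16 rows.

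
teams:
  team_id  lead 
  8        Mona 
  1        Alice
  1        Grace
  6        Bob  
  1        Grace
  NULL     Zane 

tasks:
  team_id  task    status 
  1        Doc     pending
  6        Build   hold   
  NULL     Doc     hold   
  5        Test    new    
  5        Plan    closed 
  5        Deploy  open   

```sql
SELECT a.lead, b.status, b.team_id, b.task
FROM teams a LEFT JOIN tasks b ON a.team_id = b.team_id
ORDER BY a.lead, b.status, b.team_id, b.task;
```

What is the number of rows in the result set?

6

LEFT JOIN keeps every row from `teams`; unmatched rows get NULL for `tasks`'s columns.
Matching on a.team_id = b.team_id. A NULL in a compared column never satisfies the condition.
Matched pairs: 4; unmatched a rows kept: 2.
Total: 4 matched + 2 padded = 6 rows.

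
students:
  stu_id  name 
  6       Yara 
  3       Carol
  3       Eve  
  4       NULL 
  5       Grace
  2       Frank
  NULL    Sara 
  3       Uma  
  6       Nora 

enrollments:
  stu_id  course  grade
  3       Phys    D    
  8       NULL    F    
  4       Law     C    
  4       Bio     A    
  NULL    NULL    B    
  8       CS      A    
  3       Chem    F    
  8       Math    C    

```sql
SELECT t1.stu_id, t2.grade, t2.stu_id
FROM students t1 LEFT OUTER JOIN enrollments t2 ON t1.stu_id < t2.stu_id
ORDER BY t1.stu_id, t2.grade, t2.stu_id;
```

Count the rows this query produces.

35

LEFT JOIN keeps every row from `students`; unmatched rows get NULL for `enrollments`'s columns.
Matching on t1.stu_id < t2.stu_id. A NULL in a compared column never satisfies the condition.
Matched pairs: 34; unmatched t1 rows kept: 1.
Total: 34 matched + 1 padded = 35 rows.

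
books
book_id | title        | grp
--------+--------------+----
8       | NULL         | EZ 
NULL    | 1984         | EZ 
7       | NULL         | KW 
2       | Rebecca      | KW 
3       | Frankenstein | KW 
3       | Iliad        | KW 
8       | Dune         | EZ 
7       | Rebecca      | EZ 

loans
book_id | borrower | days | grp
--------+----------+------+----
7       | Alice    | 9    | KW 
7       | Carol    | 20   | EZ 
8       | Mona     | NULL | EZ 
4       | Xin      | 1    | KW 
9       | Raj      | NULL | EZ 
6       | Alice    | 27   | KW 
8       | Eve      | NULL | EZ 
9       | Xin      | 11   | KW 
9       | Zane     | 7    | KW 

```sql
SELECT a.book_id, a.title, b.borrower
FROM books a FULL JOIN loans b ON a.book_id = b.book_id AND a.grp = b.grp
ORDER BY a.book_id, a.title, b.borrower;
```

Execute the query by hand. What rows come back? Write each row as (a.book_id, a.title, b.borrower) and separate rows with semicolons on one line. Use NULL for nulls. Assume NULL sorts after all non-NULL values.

FULL OUTER JOIN keeps every row from both sides; unmatched rows get NULL for the other side's columns.
Matching on a.book_id = b.book_id AND a.grp = b.grp. A NULL in a compared column never satisfies the condition.
Matched pairs: 6; unmatched a rows kept: 4; unmatched b rows kept: 5.

(2, Rebecca, NULL); (3, Frankenstein, NULL); (3, Iliad, NULL); (7, Rebecca, Carol); (7, NULL, Alice); (8, Dune, Eve); (8, Dune, Mona); (8, NULL, Eve); (8, NULL, Mona); (NULL, 1984, NULL); (NULL, NULL, Alice); (NULL, NULL, Raj); (NULL, NULL, Xin); (NULL, NULL, Xin); (NULL, NULL, Zane)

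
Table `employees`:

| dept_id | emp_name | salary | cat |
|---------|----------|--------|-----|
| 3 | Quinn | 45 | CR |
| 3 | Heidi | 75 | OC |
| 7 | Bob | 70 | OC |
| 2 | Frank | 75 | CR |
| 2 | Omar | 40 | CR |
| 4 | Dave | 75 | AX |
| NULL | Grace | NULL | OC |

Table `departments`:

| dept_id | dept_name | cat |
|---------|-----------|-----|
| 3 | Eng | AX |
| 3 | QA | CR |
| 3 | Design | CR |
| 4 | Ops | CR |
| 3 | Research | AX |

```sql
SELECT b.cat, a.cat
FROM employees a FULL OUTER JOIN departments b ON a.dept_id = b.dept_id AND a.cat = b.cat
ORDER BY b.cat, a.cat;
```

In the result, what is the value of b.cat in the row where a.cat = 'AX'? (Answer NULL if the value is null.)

FULL OUTER JOIN keeps every row from both sides; unmatched rows get NULL for the other side's columns.
Matching on a.dept_id = b.dept_id AND a.cat = b.cat. A NULL in a compared column never satisfies the condition.
Matched pairs: 2; unmatched a rows kept: 6; unmatched b rows kept: 3.

NULL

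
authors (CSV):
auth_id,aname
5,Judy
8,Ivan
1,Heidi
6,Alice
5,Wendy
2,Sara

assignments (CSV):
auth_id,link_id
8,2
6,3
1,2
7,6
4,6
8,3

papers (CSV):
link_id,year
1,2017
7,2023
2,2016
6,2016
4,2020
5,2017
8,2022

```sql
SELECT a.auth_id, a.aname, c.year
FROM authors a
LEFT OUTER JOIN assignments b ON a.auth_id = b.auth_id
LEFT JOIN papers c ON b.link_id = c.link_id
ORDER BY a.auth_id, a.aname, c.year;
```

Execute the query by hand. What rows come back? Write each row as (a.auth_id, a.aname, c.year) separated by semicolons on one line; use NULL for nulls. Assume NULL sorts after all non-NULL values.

(1, Heidi, 2016); (2, Sara, NULL); (5, Judy, NULL); (5, Wendy, NULL); (6, Alice, NULL); (8, Ivan, 2016); (8, Ivan, NULL)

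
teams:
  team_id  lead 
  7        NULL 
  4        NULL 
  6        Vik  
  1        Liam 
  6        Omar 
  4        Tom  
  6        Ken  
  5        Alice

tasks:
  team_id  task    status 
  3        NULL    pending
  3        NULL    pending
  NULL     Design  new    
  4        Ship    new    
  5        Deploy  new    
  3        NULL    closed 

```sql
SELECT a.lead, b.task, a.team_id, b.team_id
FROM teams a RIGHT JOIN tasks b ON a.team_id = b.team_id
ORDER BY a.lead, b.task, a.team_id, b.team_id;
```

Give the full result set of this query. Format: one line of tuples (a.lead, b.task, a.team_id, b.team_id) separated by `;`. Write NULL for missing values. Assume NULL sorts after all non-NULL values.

(Alice, Deploy, 5, 5); (Tom, Ship, 4, 4); (NULL, Design, NULL, NULL); (NULL, Ship, 4, 4); (NULL, NULL, NULL, 3); (NULL, NULL, NULL, 3); (NULL, NULL, NULL, 3)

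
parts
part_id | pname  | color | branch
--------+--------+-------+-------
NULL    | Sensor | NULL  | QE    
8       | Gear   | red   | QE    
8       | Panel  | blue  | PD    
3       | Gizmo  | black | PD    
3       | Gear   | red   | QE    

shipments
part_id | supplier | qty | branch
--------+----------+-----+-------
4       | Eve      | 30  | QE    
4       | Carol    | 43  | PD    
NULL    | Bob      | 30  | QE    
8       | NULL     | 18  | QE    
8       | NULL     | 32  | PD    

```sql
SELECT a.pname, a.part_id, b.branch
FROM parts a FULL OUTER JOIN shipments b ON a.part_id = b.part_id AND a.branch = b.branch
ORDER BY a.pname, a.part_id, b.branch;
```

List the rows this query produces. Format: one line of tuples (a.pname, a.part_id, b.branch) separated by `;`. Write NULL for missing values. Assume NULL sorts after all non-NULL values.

(Gear, 3, NULL); (Gear, 8, QE); (Gizmo, 3, NULL); (Panel, 8, PD); (Sensor, NULL, NULL); (NULL, NULL, PD); (NULL, NULL, QE); (NULL, NULL, QE)

FULL OUTER JOIN keeps every row from both sides; unmatched rows get NULL for the other side's columns.
Matching on a.part_id = b.part_id AND a.branch = b.branch. A NULL in a compared column never satisfies the condition.
- a row (part_id=NULL, branch=QE): no match → kept, b columns NULL.
- a row (part_id=8, branch=QE): matches 1 b row(s) → 1 output row(s).
- a row (part_id=8, branch=PD): matches 1 b row(s) → 1 output row(s).
- a row (part_id=3, branch=PD): no match → kept, b columns NULL.
- a row (part_id=3, branch=QE): no match → kept, b columns NULL.
- 3 row(s) from b found no a partner → padded with NULL.
After projecting and ordering:
a.pname | a.part_id | b.branch
Gear | 3 | NULL
Gear | 8 | QE
Gizmo | 3 | NULL
Panel | 8 | PD
Sensor | NULL | NULL
NULL | NULL | PD
NULL | NULL | QE
NULL | NULL | QE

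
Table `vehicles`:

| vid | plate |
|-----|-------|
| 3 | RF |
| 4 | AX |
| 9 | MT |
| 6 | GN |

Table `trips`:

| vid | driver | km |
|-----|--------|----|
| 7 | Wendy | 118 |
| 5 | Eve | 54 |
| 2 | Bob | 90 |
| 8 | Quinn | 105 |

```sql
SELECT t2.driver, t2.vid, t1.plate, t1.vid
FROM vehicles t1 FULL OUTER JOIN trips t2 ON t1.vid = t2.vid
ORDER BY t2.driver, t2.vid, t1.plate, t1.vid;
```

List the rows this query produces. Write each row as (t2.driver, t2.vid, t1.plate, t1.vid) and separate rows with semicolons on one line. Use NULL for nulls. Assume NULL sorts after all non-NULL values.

(Bob, 2, NULL, NULL); (Eve, 5, NULL, NULL); (Quinn, 8, NULL, NULL); (Wendy, 7, NULL, NULL); (NULL, NULL, AX, 4); (NULL, NULL, GN, 6); (NULL, NULL, MT, 9); (NULL, NULL, RF, 3)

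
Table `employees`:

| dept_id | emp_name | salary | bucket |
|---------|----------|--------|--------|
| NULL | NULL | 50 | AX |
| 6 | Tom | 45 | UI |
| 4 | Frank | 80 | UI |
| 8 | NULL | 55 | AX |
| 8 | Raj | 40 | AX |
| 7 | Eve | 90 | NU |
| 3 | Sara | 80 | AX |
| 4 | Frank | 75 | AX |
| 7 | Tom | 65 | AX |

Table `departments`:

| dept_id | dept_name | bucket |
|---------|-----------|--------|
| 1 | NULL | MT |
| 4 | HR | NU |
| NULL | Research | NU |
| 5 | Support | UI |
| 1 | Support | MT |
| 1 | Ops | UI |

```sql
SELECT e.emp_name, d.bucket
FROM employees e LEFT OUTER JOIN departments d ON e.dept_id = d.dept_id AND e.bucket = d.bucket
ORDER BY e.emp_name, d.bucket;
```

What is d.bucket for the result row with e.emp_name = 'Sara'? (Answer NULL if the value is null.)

LEFT JOIN keeps every row from `employees`; unmatched rows get NULL for `departments`'s columns.
Matching on e.dept_id = d.dept_id AND e.bucket = d.bucket. A NULL in a compared column never satisfies the condition.
Matched pairs: 0; unmatched e rows kept: 9.

NULL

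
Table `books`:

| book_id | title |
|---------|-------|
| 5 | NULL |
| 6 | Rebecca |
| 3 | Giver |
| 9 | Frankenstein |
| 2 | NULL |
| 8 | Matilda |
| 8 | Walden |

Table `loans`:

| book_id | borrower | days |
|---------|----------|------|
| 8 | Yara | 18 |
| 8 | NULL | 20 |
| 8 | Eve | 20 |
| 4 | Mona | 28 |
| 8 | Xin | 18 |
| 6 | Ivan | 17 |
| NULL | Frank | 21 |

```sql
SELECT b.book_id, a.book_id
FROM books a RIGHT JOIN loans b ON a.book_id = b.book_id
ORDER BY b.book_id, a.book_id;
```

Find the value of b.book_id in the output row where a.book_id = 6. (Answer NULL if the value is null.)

RIGHT JOIN keeps every row from `loans`; unmatched rows get NULL for `books`'s columns.
Matching on a.book_id = b.book_id. A NULL in a compared column never satisfies the condition.
Matched pairs: 9; unmatched b rows kept: 2.

6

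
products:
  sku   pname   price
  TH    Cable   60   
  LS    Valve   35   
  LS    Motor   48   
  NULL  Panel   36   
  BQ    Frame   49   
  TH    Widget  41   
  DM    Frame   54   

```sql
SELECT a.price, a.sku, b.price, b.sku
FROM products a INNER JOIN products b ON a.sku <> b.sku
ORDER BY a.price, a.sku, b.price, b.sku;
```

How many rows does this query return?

26

INNER JOIN keeps only pairs where the ON condition holds.
Matching on a.sku <> b.sku. A NULL in a compared column never satisfies the condition.
Matched pairs: 26.
Total: 26 rows.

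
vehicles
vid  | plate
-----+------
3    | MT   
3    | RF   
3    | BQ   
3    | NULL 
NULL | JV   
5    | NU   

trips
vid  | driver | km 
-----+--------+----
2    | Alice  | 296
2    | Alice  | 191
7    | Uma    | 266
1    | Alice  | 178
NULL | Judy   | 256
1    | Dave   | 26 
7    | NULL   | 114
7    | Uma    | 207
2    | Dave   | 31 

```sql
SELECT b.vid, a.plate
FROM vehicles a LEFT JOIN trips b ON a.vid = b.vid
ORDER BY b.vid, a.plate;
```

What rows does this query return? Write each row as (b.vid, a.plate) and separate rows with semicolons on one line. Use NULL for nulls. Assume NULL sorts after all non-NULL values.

LEFT JOIN keeps every row from `vehicles`; unmatched rows get NULL for `trips`'s columns.
Matching on a.vid = b.vid. A NULL in a compared column never satisfies the condition.
- a (vid=3) has no partner → padded with NULL.
- a (vid=3) has no partner → padded with NULL.
- a (vid=3) has no partner → padded with NULL.
- a (vid=3) has no partner → padded with NULL.
- a (vid=NULL) has no partner → padded with NULL.
- a (vid=5) has no partner → padded with NULL.
After projecting and ordering:
b.vid | a.plate
NULL | BQ
NULL | JV
NULL | MT
NULL | NU
NULL | RF
NULL | NULL

(NULL, BQ); (NULL, JV); (NULL, MT); (NULL, NU); (NULL, RF); (NULL, NULL)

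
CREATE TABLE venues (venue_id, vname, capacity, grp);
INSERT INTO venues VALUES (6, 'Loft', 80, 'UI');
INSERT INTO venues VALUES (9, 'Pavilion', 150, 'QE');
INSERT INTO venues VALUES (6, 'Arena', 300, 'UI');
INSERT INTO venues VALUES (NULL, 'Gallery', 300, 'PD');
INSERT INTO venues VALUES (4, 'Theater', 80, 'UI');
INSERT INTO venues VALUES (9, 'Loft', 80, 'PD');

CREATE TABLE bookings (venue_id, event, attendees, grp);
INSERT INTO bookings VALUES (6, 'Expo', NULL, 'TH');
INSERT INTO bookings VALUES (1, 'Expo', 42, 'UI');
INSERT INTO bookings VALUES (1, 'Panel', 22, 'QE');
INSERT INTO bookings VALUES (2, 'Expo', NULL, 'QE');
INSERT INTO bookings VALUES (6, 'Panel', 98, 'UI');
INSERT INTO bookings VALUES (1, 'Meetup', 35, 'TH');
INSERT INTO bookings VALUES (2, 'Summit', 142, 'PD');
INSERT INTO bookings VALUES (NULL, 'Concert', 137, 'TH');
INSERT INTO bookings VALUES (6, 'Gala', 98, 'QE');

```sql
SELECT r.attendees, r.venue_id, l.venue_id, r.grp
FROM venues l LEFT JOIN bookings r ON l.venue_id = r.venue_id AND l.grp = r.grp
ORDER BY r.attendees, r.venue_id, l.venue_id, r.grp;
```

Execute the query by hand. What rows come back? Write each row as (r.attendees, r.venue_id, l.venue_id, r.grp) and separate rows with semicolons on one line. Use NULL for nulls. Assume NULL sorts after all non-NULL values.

(98, 6, 6, UI); (98, 6, 6, UI); (NULL, NULL, 4, NULL); (NULL, NULL, 9, NULL); (NULL, NULL, 9, NULL); (NULL, NULL, NULL, NULL)

LEFT JOIN keeps every row from `venues`; unmatched rows get NULL for `bookings`'s columns.
Matching on l.venue_id = r.venue_id AND l.grp = r.grp. A NULL in a compared column never satisfies the condition.
Matched pairs: 2; unmatched l rows kept: 4.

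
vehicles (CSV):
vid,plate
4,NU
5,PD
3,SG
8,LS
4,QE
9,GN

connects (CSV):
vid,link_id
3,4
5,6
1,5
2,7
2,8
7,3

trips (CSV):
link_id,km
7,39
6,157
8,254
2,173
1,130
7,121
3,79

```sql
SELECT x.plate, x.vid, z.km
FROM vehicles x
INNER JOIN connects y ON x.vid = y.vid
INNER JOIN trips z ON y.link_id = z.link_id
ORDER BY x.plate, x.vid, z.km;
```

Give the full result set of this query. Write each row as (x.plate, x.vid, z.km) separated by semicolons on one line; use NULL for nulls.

(PD, 5, 157)

Joins associate left-to-right: vehicles INNER JOIN connects on vid gives 2 intermediate row(s).
Then INNER JOIN `trips z` on link_id: keep only rows whose y.link_id appears in z.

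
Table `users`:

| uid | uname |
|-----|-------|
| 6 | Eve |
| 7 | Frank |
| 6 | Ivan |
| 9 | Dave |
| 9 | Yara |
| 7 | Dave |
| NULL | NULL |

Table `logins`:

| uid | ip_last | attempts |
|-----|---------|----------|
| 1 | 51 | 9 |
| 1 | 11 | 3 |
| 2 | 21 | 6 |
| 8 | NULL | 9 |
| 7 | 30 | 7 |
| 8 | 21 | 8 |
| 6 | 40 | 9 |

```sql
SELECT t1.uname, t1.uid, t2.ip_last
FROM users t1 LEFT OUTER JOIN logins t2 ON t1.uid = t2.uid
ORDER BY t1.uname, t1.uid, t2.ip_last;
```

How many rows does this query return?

LEFT JOIN keeps every row from `users`; unmatched rows get NULL for `logins`'s columns.
Matching on t1.uid = t2.uid. A NULL in a compared column never satisfies the condition.
Matched pairs: 4; unmatched t1 rows kept: 3.
Total: 4 matched + 3 padded = 7 rows.

7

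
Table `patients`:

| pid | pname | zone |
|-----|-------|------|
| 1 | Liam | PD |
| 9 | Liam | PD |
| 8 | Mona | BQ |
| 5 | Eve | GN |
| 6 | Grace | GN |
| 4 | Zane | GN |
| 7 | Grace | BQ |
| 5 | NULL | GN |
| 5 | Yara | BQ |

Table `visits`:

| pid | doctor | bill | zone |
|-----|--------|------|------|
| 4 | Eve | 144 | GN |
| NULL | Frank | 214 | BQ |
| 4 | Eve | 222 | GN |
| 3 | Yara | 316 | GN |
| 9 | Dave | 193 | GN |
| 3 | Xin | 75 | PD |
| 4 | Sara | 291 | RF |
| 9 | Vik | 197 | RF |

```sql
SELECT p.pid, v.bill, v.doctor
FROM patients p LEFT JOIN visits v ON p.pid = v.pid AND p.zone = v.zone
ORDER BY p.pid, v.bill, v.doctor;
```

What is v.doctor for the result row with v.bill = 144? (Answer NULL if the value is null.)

Eve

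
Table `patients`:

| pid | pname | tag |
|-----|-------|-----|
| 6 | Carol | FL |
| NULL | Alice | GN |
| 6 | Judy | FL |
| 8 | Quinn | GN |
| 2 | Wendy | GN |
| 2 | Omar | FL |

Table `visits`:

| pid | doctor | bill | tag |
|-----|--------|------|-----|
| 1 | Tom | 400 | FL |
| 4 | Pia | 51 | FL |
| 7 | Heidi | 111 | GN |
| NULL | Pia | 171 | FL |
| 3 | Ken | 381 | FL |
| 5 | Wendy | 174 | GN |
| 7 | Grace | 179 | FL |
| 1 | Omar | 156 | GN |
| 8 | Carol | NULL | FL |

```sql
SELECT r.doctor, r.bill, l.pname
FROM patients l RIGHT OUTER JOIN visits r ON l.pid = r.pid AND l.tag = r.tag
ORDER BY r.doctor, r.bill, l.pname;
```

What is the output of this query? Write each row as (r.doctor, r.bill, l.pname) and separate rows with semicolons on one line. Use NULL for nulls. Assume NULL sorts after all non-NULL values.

(Carol, NULL, NULL); (Grace, 179, NULL); (Heidi, 111, NULL); (Ken, 381, NULL); (Omar, 156, NULL); (Pia, 51, NULL); (Pia, 171, NULL); (Tom, 400, NULL); (Wendy, 174, NULL)

RIGHT JOIN keeps every row from `visits`; unmatched rows get NULL for `patients`'s columns.
Matching on l.pid = r.pid AND l.tag = r.tag. A NULL in a compared column never satisfies the condition.
- l row (pid=6, tag=FL): no match.
- l row (pid=NULL, tag=GN): no match.
- l row (pid=6, tag=FL): no match.
- l row (pid=8, tag=GN): no match.
- l row (pid=2, tag=GN): no match.
- l row (pid=2, tag=FL): no match.
- plus 9 unmatched r row(s), each kept with NULL l columns.
After projecting and ordering:
r.doctor | r.bill | l.pname
Carol | NULL | NULL
Grace | 179 | NULL
Heidi | 111 | NULL
Ken | 381 | NULL
Omar | 156 | NULL
Pia | 51 | NULL
Pia | 171 | NULL
Tom | 400 | NULL
Wendy | 174 | NULL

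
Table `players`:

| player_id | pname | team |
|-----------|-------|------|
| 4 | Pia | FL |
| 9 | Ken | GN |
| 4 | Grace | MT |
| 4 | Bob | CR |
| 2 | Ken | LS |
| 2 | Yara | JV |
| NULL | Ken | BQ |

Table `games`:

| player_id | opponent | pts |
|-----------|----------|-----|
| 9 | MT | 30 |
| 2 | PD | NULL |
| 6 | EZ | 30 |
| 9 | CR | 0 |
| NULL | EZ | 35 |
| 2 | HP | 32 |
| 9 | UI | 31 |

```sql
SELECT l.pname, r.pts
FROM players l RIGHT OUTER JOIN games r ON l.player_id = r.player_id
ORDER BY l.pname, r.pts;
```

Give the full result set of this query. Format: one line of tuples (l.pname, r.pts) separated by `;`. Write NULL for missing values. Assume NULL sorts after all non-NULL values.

RIGHT JOIN keeps every row from `games`; unmatched rows get NULL for `players`'s columns.
Matching on l.player_id = r.player_id. A NULL in a compared column never satisfies the condition.
- l (player_id=4) has no partner in r.
- l (player_id=9) pairs with 3 row(s) of r.
- l (player_id=4) has no partner in r.
- l (player_id=4) has no partner in r.
- l (player_id=2) pairs with 2 row(s) of r.
- l (player_id=2) pairs with 2 row(s) of r.
- l (player_id=NULL) has no partner in r.
- 2 r row(s) had no l match → kept, l columns NULL.
After projecting and ordering:
l.pname | r.pts
Ken | 0
Ken | 30
Ken | 31
Ken | 32
Ken | NULL
Yara | 32
Yara | NULL
NULL | 30
NULL | 35

(Ken, 0); (Ken, 30); (Ken, 31); (Ken, 32); (Ken, NULL); (Yara, 32); (Yara, NULL); (NULL, 30); (NULL, 35)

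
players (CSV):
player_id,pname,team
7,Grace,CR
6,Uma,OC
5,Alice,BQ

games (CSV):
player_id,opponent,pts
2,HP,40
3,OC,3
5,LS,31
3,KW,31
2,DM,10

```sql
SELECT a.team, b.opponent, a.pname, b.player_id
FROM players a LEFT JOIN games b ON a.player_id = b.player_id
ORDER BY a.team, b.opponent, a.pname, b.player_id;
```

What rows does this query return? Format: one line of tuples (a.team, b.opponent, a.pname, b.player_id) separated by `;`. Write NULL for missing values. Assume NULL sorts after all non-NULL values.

(BQ, LS, Alice, 5); (CR, NULL, Grace, NULL); (OC, NULL, Uma, NULL)

LEFT JOIN keeps every row from `players`; unmatched rows get NULL for `games`'s columns.
Matching on a.player_id = b.player_id.
- a (player_id=7) has no partner → padded with NULL.
- a (player_id=6) has no partner → padded with NULL.
- a (player_id=5) pairs with 1 row(s) of b.
After projecting and ordering:
a.team | b.opponent | a.pname | b.player_id
BQ | LS | Alice | 5
CR | NULL | Grace | NULL
OC | NULL | Uma | NULL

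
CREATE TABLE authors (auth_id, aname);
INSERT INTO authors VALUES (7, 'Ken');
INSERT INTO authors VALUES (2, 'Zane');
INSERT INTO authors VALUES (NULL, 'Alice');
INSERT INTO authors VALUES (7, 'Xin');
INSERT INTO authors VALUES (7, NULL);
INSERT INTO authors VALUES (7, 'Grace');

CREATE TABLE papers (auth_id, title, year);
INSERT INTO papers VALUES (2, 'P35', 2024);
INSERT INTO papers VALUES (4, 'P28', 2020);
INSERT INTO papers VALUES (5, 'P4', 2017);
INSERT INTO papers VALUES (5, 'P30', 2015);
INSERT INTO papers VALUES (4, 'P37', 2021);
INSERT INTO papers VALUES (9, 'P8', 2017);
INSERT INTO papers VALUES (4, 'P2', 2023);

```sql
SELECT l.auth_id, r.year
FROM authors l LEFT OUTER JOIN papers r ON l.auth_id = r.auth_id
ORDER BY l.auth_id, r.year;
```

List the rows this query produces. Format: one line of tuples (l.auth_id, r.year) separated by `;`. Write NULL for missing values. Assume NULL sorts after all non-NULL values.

(2, 2024); (7, NULL); (7, NULL); (7, NULL); (7, NULL); (NULL, NULL)

LEFT JOIN keeps every row from `authors`; unmatched rows get NULL for `papers`'s columns.
Matching on l.auth_id = r.auth_id. A NULL in a compared column never satisfies the condition.
- auth_id=7: no r row matches, row kept with r columns NULL.
- auth_id=2: 1 matching r row(s), so 1 row(s) emitted.
- auth_id=NULL: no r row matches, row kept with r columns NULL.
- auth_id=7: no r row matches, row kept with r columns NULL.
- auth_id=7: no r row matches, row kept with r columns NULL.
- auth_id=7: no r row matches, row kept with r columns NULL.
After projecting and ordering:
l.auth_id | r.year
2 | 2024
7 | NULL
7 | NULL
7 | NULL
7 | NULL
NULL | NULL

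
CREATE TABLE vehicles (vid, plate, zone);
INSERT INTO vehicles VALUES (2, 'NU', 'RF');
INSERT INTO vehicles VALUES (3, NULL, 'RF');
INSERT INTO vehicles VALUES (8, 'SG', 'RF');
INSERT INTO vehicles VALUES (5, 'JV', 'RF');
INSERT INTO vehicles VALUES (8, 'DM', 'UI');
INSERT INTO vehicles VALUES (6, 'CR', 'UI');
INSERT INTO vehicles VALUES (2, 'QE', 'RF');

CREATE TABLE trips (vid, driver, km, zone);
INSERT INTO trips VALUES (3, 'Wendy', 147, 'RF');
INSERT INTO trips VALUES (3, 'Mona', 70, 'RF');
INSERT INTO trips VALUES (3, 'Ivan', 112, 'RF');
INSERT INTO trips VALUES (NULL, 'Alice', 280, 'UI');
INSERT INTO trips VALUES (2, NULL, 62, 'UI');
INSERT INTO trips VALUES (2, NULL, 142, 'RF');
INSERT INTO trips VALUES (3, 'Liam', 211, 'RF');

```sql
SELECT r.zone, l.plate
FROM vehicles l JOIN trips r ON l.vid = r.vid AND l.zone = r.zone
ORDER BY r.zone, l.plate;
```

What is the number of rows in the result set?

6

INNER JOIN keeps only pairs where the ON condition holds.
Matching on l.vid = r.vid AND l.zone = r.zone. A NULL in a compared column never satisfies the condition.
- l (vid=2, zone=RF) pairs with 1 row(s) of r.
- l (vid=3, zone=RF) pairs with 4 row(s) of r.
- l (vid=8, zone=RF) has no partner → excluded.
- l (vid=5, zone=RF) has no partner → excluded.
- l (vid=8, zone=UI) has no partner → excluded.
- l (vid=6, zone=UI) has no partner → excluded.
- l (vid=2, zone=RF) pairs with 1 row(s) of r.
Total: 6 rows.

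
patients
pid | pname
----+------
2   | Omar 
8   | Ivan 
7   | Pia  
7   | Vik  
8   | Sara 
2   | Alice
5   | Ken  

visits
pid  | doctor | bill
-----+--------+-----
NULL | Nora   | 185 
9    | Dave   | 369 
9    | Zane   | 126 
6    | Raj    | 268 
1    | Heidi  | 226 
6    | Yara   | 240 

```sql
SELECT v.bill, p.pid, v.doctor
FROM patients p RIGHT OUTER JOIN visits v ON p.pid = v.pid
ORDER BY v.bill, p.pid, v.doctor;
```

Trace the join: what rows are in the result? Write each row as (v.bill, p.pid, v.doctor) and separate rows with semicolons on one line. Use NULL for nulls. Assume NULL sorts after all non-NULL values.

RIGHT JOIN keeps every row from `visits`; unmatched rows get NULL for `patients`'s columns.
Matching on p.pid = v.pid. A NULL in a compared column never satisfies the condition.
Matched pairs: 0; unmatched v rows kept: 6.

(126, NULL, Zane); (185, NULL, Nora); (226, NULL, Heidi); (240, NULL, Yara); (268, NULL, Raj); (369, NULL, Dave)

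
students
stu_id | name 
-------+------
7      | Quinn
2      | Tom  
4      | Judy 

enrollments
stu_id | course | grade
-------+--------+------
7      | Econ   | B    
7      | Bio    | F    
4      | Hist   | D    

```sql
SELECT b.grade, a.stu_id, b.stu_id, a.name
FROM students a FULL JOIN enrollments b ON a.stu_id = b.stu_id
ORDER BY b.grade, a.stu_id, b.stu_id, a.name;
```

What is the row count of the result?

FULL OUTER JOIN keeps every row from both sides; unmatched rows get NULL for the other side's columns.
Matching on a.stu_id = b.stu_id.
- a[0] stu_id=7 → 2 match(es) in b → 2 row(s).
- a[1] stu_id=2 → no match; kept with NULLs on the b side.
- a[2] stu_id=4 → 1 match(es) in b → 1 row(s).
Total: 3 matched + 1 padded = 4 rows.

4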